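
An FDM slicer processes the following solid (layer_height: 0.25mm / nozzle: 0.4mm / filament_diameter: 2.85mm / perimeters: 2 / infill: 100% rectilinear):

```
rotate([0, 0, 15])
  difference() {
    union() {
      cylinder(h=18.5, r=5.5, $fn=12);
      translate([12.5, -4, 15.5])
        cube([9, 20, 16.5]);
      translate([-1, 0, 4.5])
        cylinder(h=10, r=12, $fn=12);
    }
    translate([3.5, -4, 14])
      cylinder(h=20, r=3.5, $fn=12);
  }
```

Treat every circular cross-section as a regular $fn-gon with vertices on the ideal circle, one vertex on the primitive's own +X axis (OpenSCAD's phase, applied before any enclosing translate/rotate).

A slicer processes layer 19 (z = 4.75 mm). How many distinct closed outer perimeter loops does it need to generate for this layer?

At z = 4.75 mm: the cylinder: section is a regular 12-gon, circumradius r=5.5; the cube at (12.5, -4) is not intersected at this z (z outside [15.5, 32]); the r=12 cylinder at (-1, 0) gives a regular 12-gon of circumradius 12 (constant along its height); Combining (union): the r=5.5 cylinder lies entirely inside the r=12 cylinder at (-1, 0), so the union is just the r=12 cylinder at (-1, 0) — 1 connected region; the cylinder at (3.5, -4) is not intersected at this z (z outside [14, 34]); Taking the first minus the rest: none of the subtracted shapes is present at this height, so that combined region is unchanged — 1 connected region; (rotated 15° about Z; rotation is an isometry so areas/perimeters/island counts are preserved). The result has 1 disconnected region.

1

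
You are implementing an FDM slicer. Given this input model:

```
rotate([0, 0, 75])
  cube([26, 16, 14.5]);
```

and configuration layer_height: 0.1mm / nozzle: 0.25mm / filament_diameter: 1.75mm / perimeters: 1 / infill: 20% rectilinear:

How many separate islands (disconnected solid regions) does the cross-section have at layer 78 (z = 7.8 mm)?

1

At z = 7.8 mm: the cube (footprint 26×16) is included at this height; (rotated 75° about Z; rotation is an isometry so areas/perimeters/island counts are preserved). Overall, the cross-section is a single solid region. Island count = 1.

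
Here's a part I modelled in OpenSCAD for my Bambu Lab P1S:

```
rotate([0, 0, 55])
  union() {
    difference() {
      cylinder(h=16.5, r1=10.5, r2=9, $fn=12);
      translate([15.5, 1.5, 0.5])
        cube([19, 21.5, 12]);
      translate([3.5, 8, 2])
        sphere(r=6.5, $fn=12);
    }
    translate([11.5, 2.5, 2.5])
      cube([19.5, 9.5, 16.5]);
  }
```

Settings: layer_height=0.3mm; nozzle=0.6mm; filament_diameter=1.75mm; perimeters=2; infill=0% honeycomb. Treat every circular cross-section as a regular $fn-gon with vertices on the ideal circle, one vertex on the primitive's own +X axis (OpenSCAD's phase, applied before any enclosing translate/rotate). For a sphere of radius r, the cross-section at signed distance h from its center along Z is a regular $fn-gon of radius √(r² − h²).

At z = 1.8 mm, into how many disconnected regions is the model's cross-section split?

1

At z = 1.8 mm: the cone: at t=0.109 of its height the radius interpolates to r₁+(r₂−r₁)t = 10.336, giving a regular 12-gon of that circumradius; the 19×21.5 cube at (15.5, 1.5) contributes its full rectangle; the r=6.5 sphere at (3.5, 8) contributes a regular 12-gon of circumradius √(6.5²−0.2²) = 6.497; Taking the first minus the rest: starting from the cone, the 19×21.5 cube at (15.5, 1.5) misses the remaining region (no effect); the r=6.5 sphere at (3.5, 8) partially overlaps it — only the 71.75 mm² overlap (of its 126.63 mm²) is removed, clipping the outline — 1 connected region; the cube at (11.5, 2.5) does not reach this height (z outside [2.5, 19]); Taking the union: only that combined region is present, so the union is just that shape — 1 connected region; (rotated 55° about Z; rotation is an isometry so areas/perimeters/island counts are preserved). The result has 1 disconnected region.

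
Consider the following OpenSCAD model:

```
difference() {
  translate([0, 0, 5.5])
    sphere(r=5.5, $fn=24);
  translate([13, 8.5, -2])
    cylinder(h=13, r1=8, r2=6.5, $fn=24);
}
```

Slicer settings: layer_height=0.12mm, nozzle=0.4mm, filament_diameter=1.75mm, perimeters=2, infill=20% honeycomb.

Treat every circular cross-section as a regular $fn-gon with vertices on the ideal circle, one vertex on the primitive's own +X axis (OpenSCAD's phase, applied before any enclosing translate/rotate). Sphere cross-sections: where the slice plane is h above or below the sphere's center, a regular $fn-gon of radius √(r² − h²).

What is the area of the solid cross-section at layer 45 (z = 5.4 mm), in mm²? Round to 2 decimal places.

At z = 5.4 mm: the sphere: section is a regular 24-gon, circumradius = √(r²−h²) = √(5.5²−0.1²) = 5.499 (area = (24/2)·5.499²·sin(360°/24) = 93.92 mm²); the cone at (13, 8.5): at t=0.569 of its height the radius interpolates to r₁+(r₂−r₁)t = 7.146, giving a regular 24-gon of that circumradius (area = (24/2)·7.146²·sin(360°/24) = 158.61 mm²); Taking the first minus the rest: starting from the r=5.5 sphere (93.92 mm²), the cone at (13, 8.5) misses the remaining region (no effect) — area = 93.92 mm². Overall, the cross-section is a single solid region. Net area = 93.92 mm².

93.92 mm²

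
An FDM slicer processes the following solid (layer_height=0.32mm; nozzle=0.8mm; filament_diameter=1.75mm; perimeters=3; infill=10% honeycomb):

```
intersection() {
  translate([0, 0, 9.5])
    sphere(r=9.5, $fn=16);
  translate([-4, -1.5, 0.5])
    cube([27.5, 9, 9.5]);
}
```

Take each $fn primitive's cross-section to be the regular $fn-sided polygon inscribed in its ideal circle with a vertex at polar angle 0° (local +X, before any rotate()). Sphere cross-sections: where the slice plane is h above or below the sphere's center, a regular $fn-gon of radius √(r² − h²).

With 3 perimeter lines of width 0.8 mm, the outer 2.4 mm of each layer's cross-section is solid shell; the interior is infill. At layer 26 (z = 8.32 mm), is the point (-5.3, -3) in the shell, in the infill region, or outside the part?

outside

At z = 8.32 mm: the sphere: section is a regular 16-gon, circumradius = √(r²−h²) = √(9.5²−1.18²) = 9.426; the cube at (-4, -1.5) is present — its section is the full 27.5×9 rectangle; Taking the intersection: the 27.5×9 cube at (-4, -1.5) partially overlaps the r=9.5 sphere; clipping to the common part keeps 111.18 mm² — 1 connected region. Overall, the cross-section is a single solid region. The nearest boundary edge runs (9.13, -1.50)→(-4.00, -1.50); distance from the point to it = 1.98 mm. The point is not inside any of the regions above, so it lies outside the cross-section (1.98 mm from the nearest boundary).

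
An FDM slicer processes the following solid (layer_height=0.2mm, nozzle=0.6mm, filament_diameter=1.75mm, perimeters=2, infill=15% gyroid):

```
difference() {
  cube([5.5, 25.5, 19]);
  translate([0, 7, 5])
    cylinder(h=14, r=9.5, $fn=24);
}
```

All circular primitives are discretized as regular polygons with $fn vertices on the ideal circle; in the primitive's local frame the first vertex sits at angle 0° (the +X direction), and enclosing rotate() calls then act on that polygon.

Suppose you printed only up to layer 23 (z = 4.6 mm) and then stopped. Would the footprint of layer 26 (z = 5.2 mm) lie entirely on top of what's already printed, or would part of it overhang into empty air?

Compare the two slices. At z = 4.6: the 5.5×25.5 cube contributes its full rectangle (area 140.25 mm²); the cylinder at (0, 7) is not intersected at this z (z outside [5, 19]); Subtracting the remaining from the first: none of the subtracted shapes is present at this height, so the 5.5×25.5 cube is unchanged — area = 140.25 mm². At z = 5.2: the 5.5×25.5 cube contributes its full rectangle (area 140.25 mm²); the r=9.5 cylinder at (0, 7) contributes a regular 24-gon of circumradius 9.5 (area = (24/2)·9.500²·sin(360°/24) = 280.30 mm²); After the difference (first − rest): starting from the 5.5×25.5 cube (140.25 mm²), the r=9.5 cylinder at (0, 7) partially overlaps it — only the 87.35 mm² overlap (of its 280.30 mm²) is removed, clipping the outline — area = 52.90 mm². Checking containment: the cross-section at z = 5.2 is a subset of the cross-section at z = 4.6.

entirely on top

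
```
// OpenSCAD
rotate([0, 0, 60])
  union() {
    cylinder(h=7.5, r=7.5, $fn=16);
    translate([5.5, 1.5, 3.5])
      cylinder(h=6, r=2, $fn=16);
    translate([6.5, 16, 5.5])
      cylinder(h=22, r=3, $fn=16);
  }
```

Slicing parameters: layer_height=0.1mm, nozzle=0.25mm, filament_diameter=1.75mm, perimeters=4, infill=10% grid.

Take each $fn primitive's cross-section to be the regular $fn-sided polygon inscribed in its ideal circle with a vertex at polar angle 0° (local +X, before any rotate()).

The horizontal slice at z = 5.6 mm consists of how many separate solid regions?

At z = 5.6 mm: the r=7.5 cylinder contributes a regular 16-gon of circumradius 7.5; the r=2 cylinder at (5.5, 1.5) gives a regular 16-gon of circumradius 2 (constant along its height); the r=3 cylinder at (6.5, 16) contributes a regular 16-gon of circumradius 3; Combining (union): the regions partially overlap (shared area 11.81 mm²), so overlapping operands fuse into one piece — 2 connected regions; (whole slice rotated 60° about Z — lengths, areas and connectivity unchanged). The result has 2 disconnected regions.

2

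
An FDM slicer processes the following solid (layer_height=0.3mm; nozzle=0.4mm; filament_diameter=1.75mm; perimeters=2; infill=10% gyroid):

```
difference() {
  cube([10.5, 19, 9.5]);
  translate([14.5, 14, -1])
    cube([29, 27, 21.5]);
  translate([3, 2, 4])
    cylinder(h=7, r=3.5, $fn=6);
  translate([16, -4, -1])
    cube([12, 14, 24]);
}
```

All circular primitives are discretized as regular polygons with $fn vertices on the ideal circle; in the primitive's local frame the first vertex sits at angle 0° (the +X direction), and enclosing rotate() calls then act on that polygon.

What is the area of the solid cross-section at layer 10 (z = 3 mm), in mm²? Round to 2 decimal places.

199.50 mm²

At z = 3 mm: the 10.5×19 cube contributes its full rectangle (area 199.50 mm²); the cube at (14.5, 14) (footprint 29×27) is included at this height (area 783.00 mm²); the cylinder at (3, 2) is absent (z outside [4, 11]); the cube at (16, -4) is present — its section is the full 12×14 rectangle (area 168.00 mm²); After the difference (first − rest): starting from the 10.5×19 cube (199.50 mm²), the 29×27 cube at (14.5, 14) misses the remaining region (no effect); the 12×14 cube at (16, -4) misses the remaining region (no effect) — area = 199.50 mm². Overall, the cross-section is a single solid region. Net area = 199.50 mm².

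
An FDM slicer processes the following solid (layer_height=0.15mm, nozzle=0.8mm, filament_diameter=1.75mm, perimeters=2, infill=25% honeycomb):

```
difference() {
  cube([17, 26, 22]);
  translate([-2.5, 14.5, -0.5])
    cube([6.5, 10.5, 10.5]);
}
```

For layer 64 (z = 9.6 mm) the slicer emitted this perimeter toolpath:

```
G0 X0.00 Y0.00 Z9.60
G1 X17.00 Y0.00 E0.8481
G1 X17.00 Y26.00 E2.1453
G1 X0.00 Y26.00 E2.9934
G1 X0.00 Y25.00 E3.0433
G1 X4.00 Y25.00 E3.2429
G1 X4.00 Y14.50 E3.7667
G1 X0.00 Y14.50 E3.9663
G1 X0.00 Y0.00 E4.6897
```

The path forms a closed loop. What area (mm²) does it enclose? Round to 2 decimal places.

Apply the shoelace formula to the sequence of (X, Y) vertices; enclosed area = 400.00 mm².

400.00 mm²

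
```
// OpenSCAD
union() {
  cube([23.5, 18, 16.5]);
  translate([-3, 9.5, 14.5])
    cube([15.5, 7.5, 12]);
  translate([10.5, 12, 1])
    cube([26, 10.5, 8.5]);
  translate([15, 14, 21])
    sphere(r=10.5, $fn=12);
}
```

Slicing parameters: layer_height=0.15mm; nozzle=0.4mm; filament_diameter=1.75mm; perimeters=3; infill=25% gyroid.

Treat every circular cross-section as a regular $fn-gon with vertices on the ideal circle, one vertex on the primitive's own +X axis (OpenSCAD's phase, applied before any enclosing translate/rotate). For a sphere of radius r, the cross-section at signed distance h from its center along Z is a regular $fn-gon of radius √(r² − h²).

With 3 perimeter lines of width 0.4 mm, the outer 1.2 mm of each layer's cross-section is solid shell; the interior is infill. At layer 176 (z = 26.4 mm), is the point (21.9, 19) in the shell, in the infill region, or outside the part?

At z = 26.4 mm: the cube is not intersected at this z (z outside [0, 16.5]); the cube at (-3, 9.5) (footprint 15.5×7.5) is included at this height; the cube at (10.5, 12) is absent (z outside [1, 9.5]); the sphere at (15, 14): section is a regular 12-gon, circumradius = √(r²−h²) = √(10.5²−5.4²) = 9.005; Taking the union: the regions partially overlap (shared area 44.87 mm²), so overlapping operands fuse into one piece — 1 connected region. Overall, the cross-section is a single solid region. The nearest boundary edge runs (19.50, 21.80)→(22.80, 18.50); distance from the point to it = 0.28 mm. The point is inside the cross-section, 0.28 mm from the nearest boundary — within the 1.2 mm shell band (3 × 0.4).

shell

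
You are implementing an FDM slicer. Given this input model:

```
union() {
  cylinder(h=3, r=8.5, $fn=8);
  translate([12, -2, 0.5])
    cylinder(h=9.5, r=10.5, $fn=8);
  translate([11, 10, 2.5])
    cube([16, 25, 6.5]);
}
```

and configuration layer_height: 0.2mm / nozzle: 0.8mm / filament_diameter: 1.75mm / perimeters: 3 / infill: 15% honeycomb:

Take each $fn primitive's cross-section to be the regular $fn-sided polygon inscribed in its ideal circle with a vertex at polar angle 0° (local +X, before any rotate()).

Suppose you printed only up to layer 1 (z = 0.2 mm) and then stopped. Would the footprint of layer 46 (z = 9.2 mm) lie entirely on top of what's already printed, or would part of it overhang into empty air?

part overhangs

Compare the two slices. At z = 0.2: the r=8.5 cylinder gives a regular 8-gon of circumradius 8.5 (constant along its height) (area = (8/2)·8.500²·sin(360°/8) = 204.35 mm²); the cylinder at (12, -2) is absent (z outside [0.5, 10]); the cube at (11, 10) is absent (z outside [2.5, 9]); Merging all regions: only the r=8.5 cylinder is present, so the union is just that shape — area = 204.35 mm². At z = 9.2: the cylinder is not intersected at this z (z outside [0, 3]); the cylinder at (12, -2): section is a regular 8-gon, circumradius r=10.5 (area = (8/2)·10.500²·sin(360°/8) = 311.83 mm²); the cube at (11, 10) does not reach this height (z outside [2.5, 9]); Taking the union: only the r=10.5 cylinder at (12, -2) is present, so the union is just that shape — area = 311.83 mm². Checking containment: at z = 9.2 the cross-section extends beyond the z = 0.2 cross-section by about 258.18 mm².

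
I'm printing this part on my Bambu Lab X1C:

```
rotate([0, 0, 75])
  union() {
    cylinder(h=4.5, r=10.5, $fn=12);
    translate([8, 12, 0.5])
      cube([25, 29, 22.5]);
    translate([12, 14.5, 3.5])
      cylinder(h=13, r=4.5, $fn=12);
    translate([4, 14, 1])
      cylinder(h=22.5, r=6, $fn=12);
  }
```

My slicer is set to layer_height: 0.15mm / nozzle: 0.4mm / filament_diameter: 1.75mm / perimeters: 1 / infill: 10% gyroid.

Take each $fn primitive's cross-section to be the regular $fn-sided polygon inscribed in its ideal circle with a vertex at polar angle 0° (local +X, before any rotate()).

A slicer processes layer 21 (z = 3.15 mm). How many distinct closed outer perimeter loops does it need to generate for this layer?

At z = 3.15 mm: the r=10.5 cylinder gives a regular 12-gon of circumradius 10.5 (constant along its height); the cube at (8, 12) (footprint 25×29) is included at this height; the cylinder at (12, 14.5) is not intersected at this z (z outside [3.5, 16.5]); the r=6 cylinder at (4, 14) contributes a regular 12-gon of circumradius 6; Merging all regions: the regions partially overlap (shared area 16.10 mm²), so overlapping operands fuse into one piece — 1 connected region; (rotated 75° about Z; rotation is an isometry so areas/perimeters/island counts are preserved). The result has 1 disconnected region.

1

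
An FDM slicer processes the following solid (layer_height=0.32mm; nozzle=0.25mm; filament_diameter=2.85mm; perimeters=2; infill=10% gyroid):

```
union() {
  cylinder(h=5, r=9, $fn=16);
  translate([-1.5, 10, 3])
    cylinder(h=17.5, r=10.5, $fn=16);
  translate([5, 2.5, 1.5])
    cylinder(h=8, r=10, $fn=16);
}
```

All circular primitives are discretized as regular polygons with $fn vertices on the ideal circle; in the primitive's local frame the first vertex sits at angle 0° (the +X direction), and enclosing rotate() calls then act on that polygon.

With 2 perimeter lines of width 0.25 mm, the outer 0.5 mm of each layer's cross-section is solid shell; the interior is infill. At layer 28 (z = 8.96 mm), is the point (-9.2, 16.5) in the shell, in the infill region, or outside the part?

shell

At z = 8.96 mm: the cylinder does not reach this height (z outside [0, 5]); the r=10.5 cylinder at (-1.5, 10) contributes a regular 16-gon of circumradius 10.5; the r=10 cylinder at (5, 2.5) gives a regular 16-gon of circumradius 10 (constant along its height); Taking the union: the regions partially overlap (shared area 129.01 mm²), so overlapping operands fuse into one piece — 1 connected region. Overall, the cross-section is a single solid region. The nearest boundary edge runs (-11.20, 14.02)→(-8.92, 17.42); distance from the point to it = 0.28 mm. The point is inside the cross-section, 0.28 mm from the nearest boundary — within the 0.5 mm shell band (2 × 0.25).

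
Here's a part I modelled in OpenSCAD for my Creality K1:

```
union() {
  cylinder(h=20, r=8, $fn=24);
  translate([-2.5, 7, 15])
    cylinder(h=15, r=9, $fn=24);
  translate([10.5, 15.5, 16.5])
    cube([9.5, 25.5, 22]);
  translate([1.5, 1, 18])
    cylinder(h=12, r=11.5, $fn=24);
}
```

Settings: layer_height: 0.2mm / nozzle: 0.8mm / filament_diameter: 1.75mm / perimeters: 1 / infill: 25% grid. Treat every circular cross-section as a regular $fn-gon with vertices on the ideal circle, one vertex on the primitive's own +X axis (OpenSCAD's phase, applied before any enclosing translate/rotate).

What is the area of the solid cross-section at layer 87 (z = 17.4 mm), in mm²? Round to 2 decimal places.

At z = 17.4 mm: the cylinder: section is a regular 24-gon, circumradius r=8 (area = (24/2)·8.000²·sin(360°/24) = 198.77 mm²); the r=9 cylinder at (-2.5, 7) contributes a regular 24-gon of circumradius 9 (area = (24/2)·9.000²·sin(360°/24) = 251.57 mm²); the 9.5×25.5 cube at (10.5, 15.5) contributes its full rectangle (area 242.25 mm²); the cylinder at (1.5, 1) is not intersected at this z (z outside [18, 30]); Merging all regions: the regions partially overlap — summed areas 692.60 mm² minus the doubly-counted overlap 102.49 mm² gives 590.11 mm² — area = 590.11 mm². Overall, the cross-section has 2 separate islands. Net area = 590.11 mm².

590.11 mm²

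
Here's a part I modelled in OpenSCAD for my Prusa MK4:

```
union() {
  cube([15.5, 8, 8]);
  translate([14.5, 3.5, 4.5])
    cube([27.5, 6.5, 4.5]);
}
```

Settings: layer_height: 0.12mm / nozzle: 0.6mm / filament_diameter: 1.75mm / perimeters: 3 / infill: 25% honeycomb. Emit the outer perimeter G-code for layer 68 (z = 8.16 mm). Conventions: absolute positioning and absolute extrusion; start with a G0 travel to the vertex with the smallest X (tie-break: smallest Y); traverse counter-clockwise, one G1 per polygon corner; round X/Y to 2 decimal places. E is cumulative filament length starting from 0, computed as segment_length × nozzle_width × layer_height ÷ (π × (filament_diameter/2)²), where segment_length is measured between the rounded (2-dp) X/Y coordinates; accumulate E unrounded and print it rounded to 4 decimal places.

G0 X14.50 Y3.50 Z8.16
G1 X42.00 Y3.50 E0.8232
G1 X42.00 Y10.00 E1.0178
G1 X14.50 Y10.00 E1.8409
G1 X14.50 Y3.50 E2.0355

At z = 8.16 mm: the cube does not reach this height (z outside [0, 8]); the cube at (14.5, 3.5) (footprint 27.5×6.5) is included at this height; Taking the union: only the 27.5×6.5 cube at (14.5, 3.5) is present, so the union is just that shape — 1 connected region. The outline is a single polygon with 4 vertices. Extrusion per mm of travel: 0.6 × 0.12 / (π × 0.875²) = 0.029934. Accumulating E over each segment gives final E = 2.0355.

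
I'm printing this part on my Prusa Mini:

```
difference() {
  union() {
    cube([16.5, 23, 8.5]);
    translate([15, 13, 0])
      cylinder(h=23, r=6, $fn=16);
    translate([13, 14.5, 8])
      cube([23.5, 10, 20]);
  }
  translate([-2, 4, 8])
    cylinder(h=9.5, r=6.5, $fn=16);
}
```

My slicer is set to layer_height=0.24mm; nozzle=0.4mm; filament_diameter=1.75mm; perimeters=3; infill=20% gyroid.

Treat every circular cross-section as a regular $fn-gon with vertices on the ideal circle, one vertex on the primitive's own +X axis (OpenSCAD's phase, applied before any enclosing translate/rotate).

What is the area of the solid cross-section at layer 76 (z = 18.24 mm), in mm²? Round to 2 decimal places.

317.83 mm²

At z = 18.24 mm: the cube is absent (z outside [0, 8.5]); the r=6 cylinder at (15, 13) contributes a regular 16-gon of circumradius 6 (area = (16/2)·6.000²·sin(360°/16) = 110.21 mm²); the cube at (13, 14.5) (footprint 23.5×10) is included at this height (area 235.00 mm²); Combining (union): the regions partially overlap — summed areas 345.21 mm² minus the doubly-counted overlap 27.38 mm² gives 317.83 mm² — area = 317.83 mm²; the cylinder at (-2, 4) is absent (z outside [8, 17.5]); Taking the first minus the rest: none of the subtracted shapes is present at this height, so that combined region is unchanged — area = 317.83 mm². Overall, the cross-section is a single solid region. Net area = 317.83 mm².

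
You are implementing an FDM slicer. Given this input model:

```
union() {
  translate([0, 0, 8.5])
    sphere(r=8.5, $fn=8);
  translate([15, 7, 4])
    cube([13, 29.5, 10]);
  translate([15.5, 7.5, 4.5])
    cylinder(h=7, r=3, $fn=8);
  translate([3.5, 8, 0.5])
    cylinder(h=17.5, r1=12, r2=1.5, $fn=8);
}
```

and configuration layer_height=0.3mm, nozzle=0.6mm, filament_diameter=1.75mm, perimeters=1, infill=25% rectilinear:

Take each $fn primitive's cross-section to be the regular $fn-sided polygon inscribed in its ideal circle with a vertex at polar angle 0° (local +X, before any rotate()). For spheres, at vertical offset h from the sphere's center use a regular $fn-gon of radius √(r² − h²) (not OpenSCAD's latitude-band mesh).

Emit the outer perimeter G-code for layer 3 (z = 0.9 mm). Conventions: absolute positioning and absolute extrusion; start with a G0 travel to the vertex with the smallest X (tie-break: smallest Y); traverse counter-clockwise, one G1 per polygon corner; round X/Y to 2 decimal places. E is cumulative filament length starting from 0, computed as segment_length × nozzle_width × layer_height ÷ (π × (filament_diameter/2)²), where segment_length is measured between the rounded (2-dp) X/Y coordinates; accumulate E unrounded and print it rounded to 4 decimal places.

At z = 0.9 mm: the r=8.5 sphere contributes a regular 8-gon of circumradius √(8.5²−7.6²) = 3.807; the cube at (15, 7) is absent (z outside [4, 14]); the cylinder at (15.5, 7.5) is absent (z outside [4.5, 11.5]); the cone at (3.5, 8) contributes a regular 8-gon of circumradius 11.760 (interpolated between r1=12 and r2=1.5 at t=0.023); Merging all regions: the regions partially overlap (shared area 35.05 mm²), so overlapping operands fuse into one piece — 1 connected region. The outline is a single polygon with 12 vertices. Extrusion per mm of travel: 0.6 × 0.3 / (π × 0.875²) = 0.074835. Accumulating E over each segment gives final E = 5.4755.

G0 X-8.26 Y8.00 Z0.90
G1 X-4.82 Y-0.32 E0.6738
G1 X-3.44 Y-0.89 E0.7855
G1 X-2.69 Y-2.69 E0.9314
G1 X0.00 Y-3.81 E1.1495
G1 X1.81 Y-3.06 E1.2961
G1 X3.50 Y-3.76 E1.4330
G1 X11.82 Y-0.32 E2.1067
G1 X15.26 Y8.00 E2.7805
G1 X11.82 Y16.32 E3.4542
G1 X3.50 Y19.76 E4.1280
G1 X-4.82 Y16.32 E4.8017
G1 X-8.26 Y8.00 E5.4755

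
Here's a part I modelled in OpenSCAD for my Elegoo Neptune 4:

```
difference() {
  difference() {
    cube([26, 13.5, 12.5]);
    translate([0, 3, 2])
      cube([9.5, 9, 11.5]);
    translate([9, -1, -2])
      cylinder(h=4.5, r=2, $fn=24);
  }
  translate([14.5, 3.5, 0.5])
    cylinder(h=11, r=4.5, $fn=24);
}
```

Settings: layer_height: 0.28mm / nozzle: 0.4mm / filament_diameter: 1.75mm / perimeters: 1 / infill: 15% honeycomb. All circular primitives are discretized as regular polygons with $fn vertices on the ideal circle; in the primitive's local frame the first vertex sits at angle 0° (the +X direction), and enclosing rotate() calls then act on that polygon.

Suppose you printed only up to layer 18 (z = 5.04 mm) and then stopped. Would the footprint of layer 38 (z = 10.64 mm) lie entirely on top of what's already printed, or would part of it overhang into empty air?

entirely on top

Compare the two slices. At z = 5.04: the cube (footprint 26×13.5) is included at this height (area 351.00 mm²); the cube at (0, 3) is present — its section is the full 9.5×9 rectangle (area 85.50 mm²); the cylinder at (9, -1) is absent (z outside [-2, 2.5]); Taking the first minus the rest: starting from the 26×13.5 cube (351.00 mm²), the 9.5×9 cube at (0, 3) lies inside it touching the edge (removes its full 85.50 mm²) — area = 265.50 mm²; the r=4.5 cylinder at (14.5, 3.5) gives a regular 24-gon of circumradius 4.5 (constant along its height) (area = (24/2)·4.500²·sin(360°/24) = 62.89 mm²); Subtracting the remaining from the first: starting from the result so far (265.50 mm²), the r=4.5 cylinder at (14.5, 3.5) partially overlaps it — only the 59.19 mm² overlap (of its 62.89 mm²) is removed, clipping the outline — area = 206.31 mm². At z = 10.64: the cube is present — its section is the full 26×13.5 rectangle (area 351.00 mm²); the 9.5×9 cube at (0, 3) contributes its full rectangle (area 85.50 mm²); the cylinder at (9, -1) is not intersected at this z (z outside [-2, 2.5]); After the difference (first − rest): starting from the 26×13.5 cube (351.00 mm²), the 9.5×9 cube at (0, 3) lies inside it touching the edge (removes its full 85.50 mm²) — area = 265.50 mm²; the r=4.5 cylinder at (14.5, 3.5) contributes a regular 24-gon of circumradius 4.5 (area = (24/2)·4.500²·sin(360°/24) = 62.89 mm²); Taking the first minus the rest: starting from the result so far (265.50 mm²), the r=4.5 cylinder at (14.5, 3.5) partially overlaps it — only the 59.19 mm² overlap (of its 62.89 mm²) is removed, clipping the outline — area = 206.31 mm². Checking containment: the cross-section at z = 10.64 is a subset of the cross-section at z = 5.04.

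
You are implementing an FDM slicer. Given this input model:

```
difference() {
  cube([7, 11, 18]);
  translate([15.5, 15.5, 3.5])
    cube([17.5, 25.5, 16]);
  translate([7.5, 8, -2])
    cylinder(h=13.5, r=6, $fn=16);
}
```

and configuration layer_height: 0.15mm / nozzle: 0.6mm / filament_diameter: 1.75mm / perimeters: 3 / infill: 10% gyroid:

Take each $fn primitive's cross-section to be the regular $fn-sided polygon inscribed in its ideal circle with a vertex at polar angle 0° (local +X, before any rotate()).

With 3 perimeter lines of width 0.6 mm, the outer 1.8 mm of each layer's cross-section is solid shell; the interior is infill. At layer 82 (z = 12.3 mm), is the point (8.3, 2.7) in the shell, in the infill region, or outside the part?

outside

At z = 12.3 mm: the cube (footprint 7×11) is included at this height; the cube at (15.5, 15.5) is present — its section is the full 17.5×25.5 rectangle; the cylinder at (7.5, 8) is absent (z outside [-2, 11.5]); After the difference (first − rest): starting from the 7×11 cube, the 17.5×25.5 cube at (15.5, 15.5) misses the remaining region (no effect) — 1 connected region. Overall, the cross-section is a single solid region. The nearest boundary edge runs (7.00, 11.00)→(7.00, 0.00); distance from the point to it = 1.30 mm. The point is not inside any of the regions above, so it lies outside the cross-section (1.30 mm from the nearest boundary).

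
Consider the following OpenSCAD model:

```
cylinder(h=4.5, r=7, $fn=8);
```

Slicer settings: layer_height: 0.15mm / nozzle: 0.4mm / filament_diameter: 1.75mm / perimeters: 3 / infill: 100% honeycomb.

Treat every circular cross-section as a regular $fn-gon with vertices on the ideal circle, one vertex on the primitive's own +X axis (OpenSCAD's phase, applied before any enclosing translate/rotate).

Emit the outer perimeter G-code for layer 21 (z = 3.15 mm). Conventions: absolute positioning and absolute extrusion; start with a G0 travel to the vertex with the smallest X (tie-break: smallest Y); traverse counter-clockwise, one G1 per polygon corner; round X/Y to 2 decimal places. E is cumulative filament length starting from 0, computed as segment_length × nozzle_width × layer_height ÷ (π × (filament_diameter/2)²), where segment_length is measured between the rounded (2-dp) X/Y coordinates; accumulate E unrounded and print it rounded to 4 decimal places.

At z = 3.15 mm: the r=7 cylinder gives a regular 8-gon of circumradius 7 (constant along its height). The outline is a single polygon with 8 vertices. Extrusion per mm of travel: 0.4 × 0.15 / (π × 0.875²) = 0.024945. Accumulating E over each segment gives final E = 1.0692.

G0 X-7.00 Y0.00 Z3.15
G1 X-4.95 Y-4.95 E0.1336
G1 X0.00 Y-7.00 E0.2673
G1 X4.95 Y-4.95 E0.4009
G1 X7.00 Y0.00 E0.5346
G1 X4.95 Y4.95 E0.6682
G1 X0.00 Y7.00 E0.8019
G1 X-4.95 Y4.95 E0.9355
G1 X-7.00 Y0.00 E1.0692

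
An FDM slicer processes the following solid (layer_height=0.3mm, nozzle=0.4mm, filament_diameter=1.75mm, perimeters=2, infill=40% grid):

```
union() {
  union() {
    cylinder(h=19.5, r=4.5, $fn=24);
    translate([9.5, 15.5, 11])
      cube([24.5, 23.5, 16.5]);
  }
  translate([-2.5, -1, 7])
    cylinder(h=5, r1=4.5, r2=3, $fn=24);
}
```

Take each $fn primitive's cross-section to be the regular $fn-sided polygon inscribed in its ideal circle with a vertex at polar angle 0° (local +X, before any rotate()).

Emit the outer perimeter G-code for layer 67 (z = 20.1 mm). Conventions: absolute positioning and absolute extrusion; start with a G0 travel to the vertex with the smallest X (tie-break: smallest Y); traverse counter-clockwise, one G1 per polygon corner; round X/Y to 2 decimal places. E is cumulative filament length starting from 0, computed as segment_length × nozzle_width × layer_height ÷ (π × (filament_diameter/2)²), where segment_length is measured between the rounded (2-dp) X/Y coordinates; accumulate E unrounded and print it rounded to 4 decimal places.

At z = 20.1 mm: the cylinder is absent (z outside [0, 19.5]); the cube at (9.5, 15.5) (footprint 24.5×23.5) is included at this height; Taking the union: only the 24.5×23.5 cube at (9.5, 15.5) is present, so the union is just that shape — 1 connected region; the cone at (-2.5, -1) does not reach this height (z outside [7, 12]); Taking the union: only the result so far is present, so the union is just that shape — 1 connected region. The outline is a single polygon with 4 vertices. Extrusion per mm of travel: 0.4 × 0.3 / (π × 0.875²) = 0.049890. Accumulating E over each segment gives final E = 4.7895.

G0 X9.50 Y15.50 Z20.10
G1 X34.00 Y15.50 E1.2223
G1 X34.00 Y39.00 E2.3947
G1 X9.50 Y39.00 E3.6170
G1 X9.50 Y15.50 E4.7895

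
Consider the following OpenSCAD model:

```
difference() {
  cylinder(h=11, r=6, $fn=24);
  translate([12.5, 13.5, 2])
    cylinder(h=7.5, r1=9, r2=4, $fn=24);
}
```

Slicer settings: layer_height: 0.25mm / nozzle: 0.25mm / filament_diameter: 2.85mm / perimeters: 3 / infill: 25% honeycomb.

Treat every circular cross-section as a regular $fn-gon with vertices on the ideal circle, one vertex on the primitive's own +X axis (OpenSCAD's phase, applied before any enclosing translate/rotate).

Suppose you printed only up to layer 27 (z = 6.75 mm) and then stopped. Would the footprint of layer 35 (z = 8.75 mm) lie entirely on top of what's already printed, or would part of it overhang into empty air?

Compare the two slices. At z = 6.75: the r=6 cylinder contributes a regular 24-gon of circumradius 6 (area = (24/2)·6.000²·sin(360°/24) = 111.81 mm²); the cone at (12.5, 13.5): at t=0.633 of its height the radius interpolates to r₁+(r₂−r₁)t = 5.833, giving a regular 24-gon of that circumradius (area = (24/2)·5.833²·sin(360°/24) = 105.68 mm²); After the difference (first − rest): starting from the r=6 cylinder (111.81 mm²), the cone at (12.5, 13.5) misses the remaining region (no effect) — area = 111.81 mm². At z = 8.75: the r=6 cylinder contributes a regular 24-gon of circumradius 6 (area = (24/2)·6.000²·sin(360°/24) = 111.81 mm²); the cone at (12.5, 13.5): at t=0.900 of its height the radius interpolates to r₁+(r₂−r₁)t = 4.500, giving a regular 24-gon of that circumradius (area = (24/2)·4.500²·sin(360°/24) = 62.89 mm²); Subtracting the remaining from the first: starting from the r=6 cylinder (111.81 mm²), the cone at (12.5, 13.5) misses the remaining region (no effect) — area = 111.81 mm². Checking containment: the cross-section at z = 8.75 is a subset of the cross-section at z = 6.75.

entirely on top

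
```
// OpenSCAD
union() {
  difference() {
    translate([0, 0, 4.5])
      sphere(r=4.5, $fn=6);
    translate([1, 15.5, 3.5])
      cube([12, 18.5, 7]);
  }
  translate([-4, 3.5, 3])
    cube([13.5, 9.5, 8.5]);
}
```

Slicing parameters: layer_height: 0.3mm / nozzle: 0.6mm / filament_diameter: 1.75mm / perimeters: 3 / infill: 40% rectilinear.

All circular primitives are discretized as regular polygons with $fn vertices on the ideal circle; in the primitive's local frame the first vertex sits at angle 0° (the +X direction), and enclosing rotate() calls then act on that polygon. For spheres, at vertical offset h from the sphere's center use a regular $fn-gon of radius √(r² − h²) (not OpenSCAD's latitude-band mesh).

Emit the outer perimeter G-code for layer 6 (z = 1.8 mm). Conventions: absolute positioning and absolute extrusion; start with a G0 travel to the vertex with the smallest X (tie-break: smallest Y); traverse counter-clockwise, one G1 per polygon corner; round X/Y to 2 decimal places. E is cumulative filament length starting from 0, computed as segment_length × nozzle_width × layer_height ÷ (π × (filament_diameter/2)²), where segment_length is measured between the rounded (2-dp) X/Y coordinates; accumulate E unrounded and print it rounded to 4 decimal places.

G0 X-3.60 Y0.00 Z1.80
G1 X-1.80 Y-3.12 E0.2696
G1 X1.80 Y-3.12 E0.5390
G1 X3.60 Y0.00 E0.8085
G1 X1.80 Y3.12 E1.0781
G1 X-1.80 Y3.12 E1.3475
G1 X-3.60 Y0.00 E1.6170

At z = 1.8 mm: the sphere: section is a regular 6-gon, circumradius = √(r²−h²) = √(4.5²−2.7²) = 3.600; the cube at (1, 15.5) does not reach this height (z outside [3.5, 10.5]); After the difference (first − rest): none of the subtracted shapes is present at this height, so the r=4.5 sphere is unchanged — 1 connected region; the cube at (-4, 3.5) does not reach this height (z outside [3, 11.5]); Taking the union: only the result so far is present, so the union is just that shape — 1 connected region. The outline is a single polygon with 6 vertices. Extrusion per mm of travel: 0.6 × 0.3 / (π × 0.875²) = 0.074835. Accumulating E over each segment gives final E = 1.6170.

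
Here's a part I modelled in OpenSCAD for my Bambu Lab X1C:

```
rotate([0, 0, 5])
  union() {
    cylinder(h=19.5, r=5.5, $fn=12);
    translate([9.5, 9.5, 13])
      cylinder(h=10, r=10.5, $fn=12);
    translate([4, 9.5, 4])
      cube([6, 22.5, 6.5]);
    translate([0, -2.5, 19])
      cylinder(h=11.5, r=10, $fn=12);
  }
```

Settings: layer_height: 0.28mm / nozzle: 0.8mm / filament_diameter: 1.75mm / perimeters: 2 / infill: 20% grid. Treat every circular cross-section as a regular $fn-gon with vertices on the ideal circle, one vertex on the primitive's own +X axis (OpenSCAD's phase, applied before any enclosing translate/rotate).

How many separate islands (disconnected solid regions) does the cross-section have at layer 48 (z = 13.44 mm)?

1

At z = 13.44 mm: the cylinder: section is a regular 12-gon, circumradius r=5.5; the cylinder at (9.5, 9.5): section is a regular 12-gon, circumradius r=10.5; the cube at (4, 9.5) is not intersected at this z (z outside [4, 10.5]); the cylinder at (0, -2.5) does not reach this height (z outside [19, 30.5]); Taking the union: the regions partially overlap (shared area 11.41 mm²), so overlapping operands fuse into one piece — 1 connected region; (rotated 5° about Z; rotation is an isometry so areas/perimeters/island counts are preserved). Overall, the cross-section is a single solid region. Island count = 1.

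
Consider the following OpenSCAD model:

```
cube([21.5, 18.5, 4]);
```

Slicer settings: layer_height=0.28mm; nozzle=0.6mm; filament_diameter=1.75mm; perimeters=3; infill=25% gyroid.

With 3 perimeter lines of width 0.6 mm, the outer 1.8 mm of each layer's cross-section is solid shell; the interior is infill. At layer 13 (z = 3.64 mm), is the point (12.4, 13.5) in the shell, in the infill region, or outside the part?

At z = 3.64 mm: the 21.5×18.5 cube contributes its full rectangle. Overall, the cross-section is a single solid region. The nearest boundary edge runs (21.50, 18.50)→(0.00, 18.50); distance from the point to it = 5.00 mm. The point is inside the cross-section and 5.00 mm from the nearest boundary — more than the 1.8 mm shell width (3 × 0.6), so it's in the infill interior.

infill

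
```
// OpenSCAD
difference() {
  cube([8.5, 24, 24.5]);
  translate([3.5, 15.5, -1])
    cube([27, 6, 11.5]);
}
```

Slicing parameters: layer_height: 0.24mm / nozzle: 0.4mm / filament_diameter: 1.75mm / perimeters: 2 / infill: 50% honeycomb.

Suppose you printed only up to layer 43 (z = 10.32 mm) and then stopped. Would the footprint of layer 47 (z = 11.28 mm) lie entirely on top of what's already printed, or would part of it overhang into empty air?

Compare the two slices. At z = 10.32: the cube (footprint 8.5×24) is included at this height (area 204.00 mm²); the cube at (3.5, 15.5) (footprint 27×6) is included at this height (area 162.00 mm²); Taking the first minus the rest: starting from the 8.5×24 cube (204.00 mm²), the 27×6 cube at (3.5, 15.5) partially overlaps it — only the 30.00 mm² overlap (of its 162.00 mm²) is removed, clipping the outline — area = 174.00 mm². At z = 11.28: the cube (footprint 8.5×24) is included at this height (area 204.00 mm²); the cube at (3.5, 15.5) does not reach this height (z outside [-1, 10.5]); Taking the first minus the rest: none of the subtracted shapes is present at this height, so the 8.5×24 cube is unchanged — area = 204.00 mm². Checking containment: at z = 11.28 the cross-section extends beyond the z = 10.32 cross-section by about 30.00 mm².

part overhangs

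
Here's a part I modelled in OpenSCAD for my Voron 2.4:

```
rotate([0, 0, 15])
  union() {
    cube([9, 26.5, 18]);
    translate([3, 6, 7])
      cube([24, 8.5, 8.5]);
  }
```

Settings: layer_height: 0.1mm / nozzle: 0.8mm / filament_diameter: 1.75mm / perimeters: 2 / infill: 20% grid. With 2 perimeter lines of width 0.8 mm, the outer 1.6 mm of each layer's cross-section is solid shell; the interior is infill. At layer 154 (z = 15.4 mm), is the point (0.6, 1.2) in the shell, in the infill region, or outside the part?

shell

At z = 15.4 mm: the cube (footprint 9×26.5) is included at this height; the cube at (3, 6) (footprint 24×8.5) is included at this height; Combining (union): the regions partially overlap (shared area 51.00 mm²), so overlapping operands fuse into one piece — 1 connected region; (rotated 15° about Z; rotation is an isometry so areas/perimeters/island counts are preserved). Overall, the cross-section is a single solid region. Undo the 15° rotation: the query point maps to (0.890, 1.004) in the un-rotated model frame. The nearest boundary edge runs (0.00, 0.00)→(0.00, 26.50); distance from the point to it = 0.89 mm. The point is inside the cross-section, 0.89 mm from the nearest boundary — within the 1.6 mm shell band (2 × 0.8).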